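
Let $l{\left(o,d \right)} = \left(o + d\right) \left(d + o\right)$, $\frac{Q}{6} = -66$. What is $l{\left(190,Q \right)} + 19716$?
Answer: $62152$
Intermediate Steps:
$Q = -396$ ($Q = 6 \left(-66\right) = -396$)
$l{\left(o,d \right)} = \left(d + o\right)^{2}$ ($l{\left(o,d \right)} = \left(d + o\right) \left(d + o\right) = \left(d + o\right)^{2}$)
$l{\left(190,Q \right)} + 19716 = \left(-396 + 190\right)^{2} + 19716 = \left(-206\right)^{2} + 19716 = 42436 + 19716 = 62152$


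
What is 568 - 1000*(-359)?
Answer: 359568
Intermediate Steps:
568 - 1000*(-359) = 568 + 359000 = 359568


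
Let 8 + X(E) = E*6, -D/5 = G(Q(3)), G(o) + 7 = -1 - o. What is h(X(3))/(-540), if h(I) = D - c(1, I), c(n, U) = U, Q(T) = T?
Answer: -1/12 ≈ -0.083333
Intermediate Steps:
G(o) = -8 - o (G(o) = -7 + (-1 - o) = -8 - o)
D = 55 (D = -5*(-8 - 1*3) = -5*(-8 - 3) = -5*(-11) = 55)
X(E) = -8 + 6*E (X(E) = -8 + E*6 = -8 + 6*E)
h(I) = 55 - I
h(X(3))/(-540) = (55 - (-8 + 6*3))/(-540) = (55 - (-8 + 18))*(-1/540) = (55 - 1*10)*(-1/540) = (55 - 10)*(-1/540) = 45*(-1/540) = -1/12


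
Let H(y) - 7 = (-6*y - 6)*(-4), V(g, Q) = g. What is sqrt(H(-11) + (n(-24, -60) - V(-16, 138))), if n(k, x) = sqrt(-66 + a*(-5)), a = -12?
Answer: sqrt(-217 + I*sqrt(6)) ≈ 0.08314 + 14.731*I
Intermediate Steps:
H(y) = 31 + 24*y (H(y) = 7 + (-6*y - 6)*(-4) = 7 + (-6 - 6*y)*(-4) = 7 + (24 + 24*y) = 31 + 24*y)
n(k, x) = I*sqrt(6) (n(k, x) = sqrt(-66 - 12*(-5)) = sqrt(-66 + 60) = sqrt(-6) = I*sqrt(6))
sqrt(H(-11) + (n(-24, -60) - V(-16, 138))) = sqrt((31 + 24*(-11)) + (I*sqrt(6) - 1*(-16))) = sqrt((31 - 264) + (I*sqrt(6) + 16)) = sqrt(-233 + (16 + I*sqrt(6))) = sqrt(-217 + I*sqrt(6))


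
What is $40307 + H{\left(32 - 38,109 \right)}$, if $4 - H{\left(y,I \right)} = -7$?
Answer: $40318$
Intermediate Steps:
$H{\left(y,I \right)} = 11$ ($H{\left(y,I \right)} = 4 - -7 = 4 + 7 = 11$)
$40307 + H{\left(32 - 38,109 \right)} = 40307 + 11 = 40318$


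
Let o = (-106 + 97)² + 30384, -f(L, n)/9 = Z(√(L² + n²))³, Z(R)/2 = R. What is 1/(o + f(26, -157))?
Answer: -677/1871116533975195 - 40520*√1013/374223306795039 ≈ -3.4466e-9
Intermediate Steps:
Z(R) = 2*R
f(L, n) = -72*(L² + n²)^(3/2) (f(L, n) = -9*8*(L² + n²)^(3/2) = -72*(L² + n²)^(3/2))
o = 30465 (o = (-9)² + 30384 = 81 + 30384 = 30465)
1/(o + f(26, -157)) = 1/(30465 - 72*(26² + (-157)²)^(3/2)) = 1/(30465 - 72*(676 + 24649)^(3/2)) = 1/(30465 - 9117000*√1013)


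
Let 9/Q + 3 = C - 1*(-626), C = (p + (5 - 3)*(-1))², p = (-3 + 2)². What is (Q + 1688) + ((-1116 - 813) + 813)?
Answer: 118979/208 ≈ 572.01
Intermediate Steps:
p = 1 (p = (-1)² = 1)
C = 1 (C = (1 + (5 - 3)*(-1))² = (1 + 2*(-1))² = (1 - 2)² = (-1)² = 1)
Q = 3/208 (Q = 9/(-3 + (1 - 1*(-626))) = 9/(-3 + (1 + 626)) = 9/(-3 + 627) = 9/624 = 9*(1/624) = 3/208 ≈ 0.014423)
(Q + 1688) + ((-1116 - 813) + 813) = (3/208 + 1688) + ((-1116 - 813) + 813) = 351107/208 + (-1929 + 813) = 351107/208 - 1116 = 118979/208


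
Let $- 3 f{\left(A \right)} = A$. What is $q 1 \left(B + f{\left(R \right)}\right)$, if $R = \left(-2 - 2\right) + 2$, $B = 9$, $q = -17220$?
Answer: $-166460$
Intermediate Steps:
$R = -2$ ($R = -4 + 2 = -2$)
$f{\left(A \right)} = - \frac{A}{3}$
$q 1 \left(B + f{\left(R \right)}\right) = - 17220 \cdot 1 \left(9 - - \frac{2}{3}\right) = - 17220 \cdot 1 \left(9 + \frac{2}{3}\right) = - 17220 \cdot 1 \cdot \frac{29}{3} = \left(-17220\right) \frac{29}{3} = -166460$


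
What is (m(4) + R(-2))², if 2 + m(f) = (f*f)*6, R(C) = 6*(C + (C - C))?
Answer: 6724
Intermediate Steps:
R(C) = 6*C (R(C) = 6*(C + 0) = 6*C)
m(f) = -2 + 6*f² (m(f) = -2 + (f*f)*6 = -2 + f²*6 = -2 + 6*f²)
(m(4) + R(-2))² = ((-2 + 6*4²) + 6*(-2))² = ((-2 + 6*16) - 12)² = ((-2 + 96) - 12)² = (94 - 12)² = 82² = 6724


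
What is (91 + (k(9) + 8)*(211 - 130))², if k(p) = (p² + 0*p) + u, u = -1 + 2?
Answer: 54479161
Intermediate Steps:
u = 1
k(p) = 1 + p² (k(p) = (p² + 0*p) + 1 = (p² + 0) + 1 = p² + 1 = 1 + p²)
(91 + (k(9) + 8)*(211 - 130))² = (91 + ((1 + 9²) + 8)*(211 - 130))² = (91 + ((1 + 81) + 8)*81)² = (91 + (82 + 8)*81)² = (91 + 90*81)² = (91 + 7290)² = 7381² = 54479161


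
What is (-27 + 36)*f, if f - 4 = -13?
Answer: -81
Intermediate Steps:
f = -9 (f = 4 - 13 = -9)
(-27 + 36)*f = (-27 + 36)*(-9) = 9*(-9) = -81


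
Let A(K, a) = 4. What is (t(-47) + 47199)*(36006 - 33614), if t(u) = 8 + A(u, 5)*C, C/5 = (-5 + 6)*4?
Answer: 113110504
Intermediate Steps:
C = 20 (C = 5*((-5 + 6)*4) = 5*(1*4) = 5*4 = 20)
t(u) = 88 (t(u) = 8 + 4*20 = 8 + 80 = 88)
(t(-47) + 47199)*(36006 - 33614) = (88 + 47199)*(36006 - 33614) = 47287*2392 = 113110504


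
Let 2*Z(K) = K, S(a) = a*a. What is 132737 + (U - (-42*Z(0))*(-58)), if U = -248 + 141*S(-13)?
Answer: 156318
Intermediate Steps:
S(a) = a²
Z(K) = K/2
U = 23581 (U = -248 + 141*(-13)² = -248 + 141*169 = -248 + 23829 = 23581)
132737 + (U - (-42*Z(0))*(-58)) = 132737 + (23581 - (-21*0)*(-58)) = 132737 + (23581 - (-42*0)*(-58)) = 132737 + (23581 - 0*(-58)) = 132737 + (23581 - 1*0) = 132737 + (23581 + 0) = 132737 + 23581 = 156318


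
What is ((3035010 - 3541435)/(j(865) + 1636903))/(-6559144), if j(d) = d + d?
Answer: 506425/10748029810152 ≈ 4.7118e-8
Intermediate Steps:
j(d) = 2*d
((3035010 - 3541435)/(j(865) + 1636903))/(-6559144) = ((3035010 - 3541435)/(2*865 + 1636903))/(-6559144) = -506425/(1730 + 1636903)*(-1/6559144) = -506425/1638633*(-1/6559144) = 506425/10748029810152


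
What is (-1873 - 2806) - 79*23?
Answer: -6496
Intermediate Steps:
(-1873 - 2806) - 79*23 = -4679 - 1817 = -6496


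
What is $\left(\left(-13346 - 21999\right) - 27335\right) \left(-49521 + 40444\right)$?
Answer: $568946360$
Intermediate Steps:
$\left(\left(-13346 - 21999\right) - 27335\right) \left(-49521 + 40444\right) = \left(\left(-13346 - 21999\right) - 27335\right) \left(-9077\right) = \left(-35345 - 27335\right) \left(-9077\right) = \left(-62680\right) \left(-9077\right) = 568946360$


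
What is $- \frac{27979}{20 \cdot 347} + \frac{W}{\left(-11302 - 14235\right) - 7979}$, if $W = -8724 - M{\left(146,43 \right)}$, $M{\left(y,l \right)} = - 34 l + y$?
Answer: $- \frac{221583161}{58150260} \approx -3.8105$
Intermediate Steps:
$M{\left(y,l \right)} = y - 34 l$
$W = -7408$ ($W = -8724 - \left(146 - 1462\right) = -8724 - -1316 = -8724 + 1316 = -7408$)
$- \frac{27979}{20 \cdot 347} + \frac{W}{\left(-11302 - 14235\right) - 7979} = - \frac{27979}{20 \cdot 347} - \frac{7408}{\left(-11302 - 14235\right) - 7979} = - \frac{27979}{6940} - \frac{7408}{-25537 - 7979} = \left(-27979\right) \frac{1}{6940} - \frac{7408}{-33516} = - \frac{27979}{6940} - - \frac{1852}{8379} = - \frac{27979}{6940} + \frac{1852}{8379} = - \frac{221583161}{58150260}$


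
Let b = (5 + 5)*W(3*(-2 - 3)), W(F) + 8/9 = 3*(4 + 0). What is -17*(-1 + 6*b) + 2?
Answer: -33943/3 ≈ -11314.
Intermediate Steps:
W(F) = 100/9 (W(F) = -8/9 + 3*(4 + 0) = -8/9 + 3*4 = -8/9 + 12 = 100/9)
b = 1000/9 (b = (5 + 5)*(100/9) = 10*(100/9) = 1000/9 ≈ 111.11)
-17*(-1 + 6*b) + 2 = -17*(-1 + 6*(1000/9)) + 2 = -17*(-1 + 2000/3) + 2 = -17*1997/3 + 2 = -33949/3 + 2 = -33943/3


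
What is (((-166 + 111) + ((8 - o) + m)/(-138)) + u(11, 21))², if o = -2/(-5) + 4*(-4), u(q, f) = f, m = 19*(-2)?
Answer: 15194404/13225 ≈ 1148.9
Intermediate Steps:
m = -38
o = -78/5 (o = -2*(-⅕) - 16 = ⅖ - 16 = -78/5 ≈ -15.600)
(((-166 + 111) + ((8 - o) + m)/(-138)) + u(11, 21))² = (((-166 + 111) + ((8 - 1*(-78/5)) - 38)/(-138)) + 21)² = ((-55 + ((8 + 78/5) - 38)*(-1/138)) + 21)² = ((-55 + (118/5 - 38)*(-1/138)) + 21)² = ((-55 - 72/5*(-1/138)) + 21)² = ((-55 + 12/115) + 21)² = (-6313/115 + 21)² = (-3898/115)² = 15194404/13225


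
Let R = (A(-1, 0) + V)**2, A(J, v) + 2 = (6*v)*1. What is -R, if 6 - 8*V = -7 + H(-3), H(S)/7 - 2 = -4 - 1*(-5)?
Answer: -9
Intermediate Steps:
A(J, v) = -2 + 6*v (A(J, v) = -2 + (6*v)*1 = -2 + 6*v)
H(S) = 21 (H(S) = 14 + 7*(-4 - 1*(-5)) = 14 + 7*(-4 + 5) = 14 + 7*1 = 14 + 7 = 21)
V = -1 (V = 3/4 - (-7 + 21)/8 = 3/4 - 1/8*14 = 3/4 - 7/4 = -1)
R = 9 (R = ((-2 + 6*0) - 1)**2 = ((-2 + 0) - 1)**2 = (-2 - 1)**2 = (-3)**2 = 9)
-R = -1*9 = -9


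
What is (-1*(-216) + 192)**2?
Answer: 166464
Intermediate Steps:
(-1*(-216) + 192)**2 = (216 + 192)**2 = 408**2 = 166464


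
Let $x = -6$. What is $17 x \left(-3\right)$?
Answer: $306$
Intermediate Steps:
$17 x \left(-3\right) = 17 \left(-6\right) \left(-3\right) = \left(-102\right) \left(-3\right) = 306$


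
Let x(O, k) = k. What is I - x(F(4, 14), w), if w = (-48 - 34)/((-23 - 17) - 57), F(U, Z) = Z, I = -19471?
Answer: -1888769/97 ≈ -19472.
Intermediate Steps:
w = 82/97 (w = -82/(-40 - 57) = -82/(-97) = -82*(-1/97) = 82/97 ≈ 0.84536)
I - x(F(4, 14), w) = -19471 - 1*82/97 = -19471 - 82/97 = -1888769/97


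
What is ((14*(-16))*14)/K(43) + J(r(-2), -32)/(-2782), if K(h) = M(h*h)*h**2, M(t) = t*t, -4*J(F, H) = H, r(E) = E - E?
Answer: -25289814372/8793016001159 ≈ -0.0028761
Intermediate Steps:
r(E) = 0
J(F, H) = -H/4
M(t) = t**2
K(h) = h**6 (K(h) = (h*h)**2*h**2 = (h**2)**2*h**2 = h**4*h**2 = h**6)
((14*(-16))*14)/K(43) + J(r(-2), -32)/(-2782) = ((14*(-16))*14)/(43**6) - 1/4*(-32)/(-2782) = -224*14/6321363049 + 8*(-1/2782) = -3136*1/6321363049 - 4/1391 = -3136/6321363049 - 4/1391 = -25289814372/8793016001159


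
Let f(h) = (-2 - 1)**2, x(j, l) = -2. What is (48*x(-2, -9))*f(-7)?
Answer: -864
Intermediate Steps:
f(h) = 9 (f(h) = (-3)**2 = 9)
(48*x(-2, -9))*f(-7) = (48*(-2))*9 = -96*9 = -864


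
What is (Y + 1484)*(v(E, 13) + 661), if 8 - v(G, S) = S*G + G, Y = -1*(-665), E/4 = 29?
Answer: -2052295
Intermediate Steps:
E = 116 (E = 4*29 = 116)
Y = 665
v(G, S) = 8 - G - G*S (v(G, S) = 8 - (S*G + G) = 8 - (G*S + G) = 8 - (G + G*S) = 8 + (-G - G*S) = 8 - G - G*S)
(Y + 1484)*(v(E, 13) + 661) = (665 + 1484)*((8 - 1*116 - 1*116*13) + 661) = 2149*((8 - 116 - 1508) + 661) = 2149*(-1616 + 661) = 2149*(-955) = -2052295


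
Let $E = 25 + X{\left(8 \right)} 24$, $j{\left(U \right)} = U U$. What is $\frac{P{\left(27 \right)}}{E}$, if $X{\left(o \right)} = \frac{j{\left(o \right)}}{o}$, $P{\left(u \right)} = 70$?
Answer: $\frac{10}{31} \approx 0.32258$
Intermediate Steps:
$j{\left(U \right)} = U^{2}$
$X{\left(o \right)} = o$ ($X{\left(o \right)} = \frac{o^{2}}{o} = o$)
$E = 217$ ($E = 25 + 8 \cdot 24 = 25 + 192 = 217$)
$\frac{P{\left(27 \right)}}{E} = \frac{70}{217} = 70 \cdot \frac{1}{217} = \frac{10}{31}$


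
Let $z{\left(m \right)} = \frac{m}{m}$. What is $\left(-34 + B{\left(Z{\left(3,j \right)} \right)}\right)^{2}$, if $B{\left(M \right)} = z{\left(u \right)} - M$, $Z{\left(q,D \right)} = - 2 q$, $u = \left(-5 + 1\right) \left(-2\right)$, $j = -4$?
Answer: $729$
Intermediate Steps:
$u = 8$ ($u = \left(-4\right) \left(-2\right) = 8$)
$z{\left(m \right)} = 1$
$B{\left(M \right)} = 1 - M$
$\left(-34 + B{\left(Z{\left(3,j \right)} \right)}\right)^{2} = \left(-34 - \left(-1 - 6\right)\right)^{2} = \left(-34 + \left(1 - -6\right)\right)^{2} = \left(-34 + \left(1 + 6\right)\right)^{2} = \left(-34 + 7\right)^{2} = \left(-27\right)^{2} = 729$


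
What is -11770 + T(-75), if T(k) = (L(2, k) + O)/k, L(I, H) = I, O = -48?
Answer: -882704/75 ≈ -11769.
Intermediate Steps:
T(k) = -46/k (T(k) = (2 - 48)/k = -46/k)
-11770 + T(-75) = -11770 - 46/(-75) = -11770 - 46*(-1/75) = -11770 + 46/75 = -882704/75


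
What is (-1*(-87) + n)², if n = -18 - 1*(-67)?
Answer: 18496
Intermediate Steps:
n = 49 (n = -18 + 67 = 49)
(-1*(-87) + n)² = (-1*(-87) + 49)² = (87 + 49)² = 136² = 18496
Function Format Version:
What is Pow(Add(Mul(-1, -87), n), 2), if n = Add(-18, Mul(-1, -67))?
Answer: 18496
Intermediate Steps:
n = 49 (n = Add(-18, 67) = 49)
Pow(Add(Mul(-1, -87), n), 2) = Pow(Add(Mul(-1, -87), 49), 2) = Pow(Add(87, 49), 2) = Pow(136, 2) = 18496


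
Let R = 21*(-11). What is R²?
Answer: 53361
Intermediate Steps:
R = -231
R² = (-231)² = 53361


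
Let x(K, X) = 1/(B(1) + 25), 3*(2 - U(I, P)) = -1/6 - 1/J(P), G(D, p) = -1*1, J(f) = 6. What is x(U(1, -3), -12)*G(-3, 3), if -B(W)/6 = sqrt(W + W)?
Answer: -25/553 - 6*sqrt(2)/553 ≈ -0.060552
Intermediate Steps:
G(D, p) = -1
B(W) = -6*sqrt(2)*sqrt(W) (B(W) = -6*sqrt(W + W) = -6*sqrt(2)*sqrt(W))
U(I, P) = 19/9 (U(I, P) = 2 - (-1/6 - 1/6)/3 = 2 - 1/3*(-1/3) = 2 + 1/9 = 19/9)
x(K, X) = 1/(25 - 6*sqrt(2)) (x(K, X) = 1/(-6*sqrt(2)*sqrt(1) + 25) = 1/(-6*sqrt(2)*1 + 25) = 1/(-6*sqrt(2) + 25) = 1/(25 - 6*sqrt(2)))
x(U(1, -3), -12)*G(-3, 3) = (25/553 + 6*sqrt(2)/553)*(-1) = -25/553 - 6*sqrt(2)/553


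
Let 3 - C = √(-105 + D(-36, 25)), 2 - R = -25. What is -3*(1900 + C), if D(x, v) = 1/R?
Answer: -5709 + I*√8502/3 ≈ -5709.0 + 30.735*I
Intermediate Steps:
R = 27 (R = 2 - 1*(-25) = 2 + 25 = 27)
D(x, v) = 1/27
C = 3 - I*√8502/9 (C = 3 - √(-105 + 1/27) = 3 - √(-2834/27) = 3 - I*√8502/9 ≈ 3.0 - 10.245*I)
-3*(1900 + C) = -3*(1900 + (3 - I*√8502/9)) = -3*(1903 - I*√8502/9) = -5709 + I*√8502/3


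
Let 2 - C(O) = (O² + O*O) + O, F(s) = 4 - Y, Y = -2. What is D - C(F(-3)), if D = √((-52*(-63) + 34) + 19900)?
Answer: 76 + √23210 ≈ 228.35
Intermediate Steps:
F(s) = 6 (F(s) = 4 - 1*(-2) = 4 + 2 = 6)
C(O) = 2 - O - 2*O² (C(O) = 2 - ((O² + O*O) + O) = 2 - ((O² + O²) + O) = 2 - (2*O² + O) = 2 - (O + 2*O²) = 2 + (-O - 2*O²) = 2 - O - 2*O²)
D = √23210 (D = √((3276 + 34) + 19900) = √(3310 + 19900) = √23210 ≈ 152.35)
D - C(F(-3)) = √23210 - (2 - 1*6 - 2*6²) = √23210 - (2 - 6 - 2*36) = √23210 - (2 - 6 - 72) = √23210 - 1*(-76) = √23210 + 76 = 76 + √23210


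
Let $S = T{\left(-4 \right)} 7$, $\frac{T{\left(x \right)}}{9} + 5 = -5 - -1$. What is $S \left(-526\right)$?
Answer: $298242$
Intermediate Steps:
$T{\left(x \right)} = -81$ ($T{\left(x \right)} = -45 + 9 \left(-5 - -1\right) = -45 + 9 \left(-5 + 1\right) = -45 + 9 \left(-4\right) = -45 - 36 = -81$)
$S = -567$ ($S = \left(-81\right) 7 = -567$)
$S \left(-526\right) = \left(-567\right) \left(-526\right) = 298242$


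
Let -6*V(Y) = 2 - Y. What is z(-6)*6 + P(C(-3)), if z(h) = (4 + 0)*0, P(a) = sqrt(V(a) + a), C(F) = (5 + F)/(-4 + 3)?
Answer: 2*I*sqrt(6)/3 ≈ 1.633*I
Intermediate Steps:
C(F) = -5 - F (C(F) = (5 + F)/(-1) = (5 + F)*(-1) = -5 - F)
V(Y) = -1/3 + Y/6 (V(Y) = -(2 - Y)/6 = -1/3 + Y/6)
P(a) = sqrt(-1/3 + 7*a/6) (P(a) = sqrt((-1/3 + a/6) + a) = sqrt(-1/3 + 7*a/6))
z(h) = 0 (z(h) = 4*0 = 0)
z(-6)*6 + P(C(-3)) = 0*6 + sqrt(-12 + 42*(-5 - 1*(-3)))/6 = 0 + sqrt(-12 + 42*(-5 + 3))/6 = 0 + sqrt(-12 + 42*(-2))/6 = 0 + sqrt(-12 - 84)/6 = 0 + sqrt(-96)/6 = 0 + (4*I*sqrt(6))/6 = 0 + 2*I*sqrt(6)/3 = 2*I*sqrt(6)/3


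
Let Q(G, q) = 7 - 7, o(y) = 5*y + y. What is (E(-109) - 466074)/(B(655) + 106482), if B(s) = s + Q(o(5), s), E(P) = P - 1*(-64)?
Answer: -466119/107137 ≈ -4.3507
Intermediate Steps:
o(y) = 6*y
Q(G, q) = 0
E(P) = 64 + P (E(P) = P + 64 = 64 + P)
B(s) = s (B(s) = s + 0 = s)
(E(-109) - 466074)/(B(655) + 106482) = ((64 - 109) - 466074)/(655 + 106482) = (-45 - 466074)/107137 = -466119*1/107137 = -466119/107137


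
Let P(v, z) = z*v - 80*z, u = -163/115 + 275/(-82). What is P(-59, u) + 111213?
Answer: 1054992339/9430 ≈ 1.1188e+5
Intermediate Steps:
u = -44991/9430 (u = -163*1/115 + 275*(-1/82) = -163/115 - 275/82 = -44991/9430 ≈ -4.7710)
P(v, z) = -80*z + v*z (P(v, z) = v*z - 80*z = -80*z + v*z)
P(-59, u) + 111213 = -44991*(-80 - 59)/9430 + 111213 = -44991/9430*(-139) + 111213 = 6253749/9430 + 111213 = 1054992339/9430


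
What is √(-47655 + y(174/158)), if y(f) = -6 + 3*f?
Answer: I*√297431682/79 ≈ 218.31*I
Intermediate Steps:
√(-47655 + y(174/158)) = √(-47655 + (-6 + 3*(174/158))) = √(-47655 + (-6 + 3*(174*(1/158)))) = √(-47655 + (-6 + 3*(87/79))) = √(-47655 + (-6 + 261/79)) = √(-47655 - 213/79) = √(-3764958/79) = I*√297431682/79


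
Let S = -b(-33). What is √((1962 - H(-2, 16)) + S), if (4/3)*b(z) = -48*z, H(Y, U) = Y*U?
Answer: √806 ≈ 28.390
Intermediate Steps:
H(Y, U) = U*Y
b(z) = -36*z (b(z) = 3*(-48*z)/4 = -36*z)
S = -1188 (S = -(-36)*(-33) = -1*1188 = -1188)
√((1962 - H(-2, 16)) + S) = √((1962 - 16*(-2)) - 1188) = √((1962 - 1*(-32)) - 1188) = √((1962 + 32) - 1188) = √(1994 - 1188) = √806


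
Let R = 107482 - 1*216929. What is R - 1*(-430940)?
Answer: 321493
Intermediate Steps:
R = -109447 (R = 107482 - 216929 = -109447)
R - 1*(-430940) = -109447 - 1*(-430940) = -109447 + 430940 = 321493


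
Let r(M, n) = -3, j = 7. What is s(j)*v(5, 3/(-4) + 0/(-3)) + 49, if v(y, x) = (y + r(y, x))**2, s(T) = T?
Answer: 77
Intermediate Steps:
v(y, x) = (-3 + y)**2 (v(y, x) = (y - 3)**2 = (-3 + y)**2)
s(j)*v(5, 3/(-4) + 0/(-3)) + 49 = 7*(-3 + 5)**2 + 49 = 7*2**2 + 49 = 7*4 + 49 = 28 + 49 = 77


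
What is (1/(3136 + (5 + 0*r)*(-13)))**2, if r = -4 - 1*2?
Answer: 1/9431041 ≈ 1.0603e-7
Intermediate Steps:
r = -6 (r = -4 - 2 = -6)
(1/(3136 + (5 + 0*r)*(-13)))**2 = (1/(3136 + (5 + 0*(-6))*(-13)))**2 = (1/(3136 + (5 + 0)*(-13)))**2 = (1/(3136 + 5*(-13)))**2 = (1/(3136 - 65))**2 = (1/3071)**2 = 1/9431041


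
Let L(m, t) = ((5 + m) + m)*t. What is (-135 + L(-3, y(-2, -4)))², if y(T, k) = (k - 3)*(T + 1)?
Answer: 20164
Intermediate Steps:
y(T, k) = (1 + T)*(-3 + k) (y(T, k) = (-3 + k)*(1 + T) = (1 + T)*(-3 + k))
L(m, t) = t*(5 + 2*m) (L(m, t) = (5 + 2*m)*t = t*(5 + 2*m))
(-135 + L(-3, y(-2, -4)))² = (-135 + (-3 - 4 - 3*(-2) - 2*(-4))*(5 + 2*(-3)))² = (-135 + (-3 - 4 + 6 + 8)*(5 - 6))² = (-135 + 7*(-1))² = (-135 - 7)² = (-142)² = 20164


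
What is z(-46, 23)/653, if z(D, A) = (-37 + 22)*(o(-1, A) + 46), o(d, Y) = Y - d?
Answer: -1050/653 ≈ -1.6080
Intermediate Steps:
z(D, A) = -705 - 15*A (z(D, A) = (-37 + 22)*((A - 1*(-1)) + 46) = -15*((A + 1) + 46) = -15*((1 + A) + 46) = -15*(47 + A) = -705 - 15*A)
z(-46, 23)/653 = (-705 - 15*23)/653 = (-705 - 345)*(1/653) = -1050*1/653 = -1050/653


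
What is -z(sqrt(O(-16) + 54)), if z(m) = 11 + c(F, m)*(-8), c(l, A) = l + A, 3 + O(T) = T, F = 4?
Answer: 21 + 8*sqrt(35) ≈ 68.329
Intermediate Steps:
O(T) = -3 + T
c(l, A) = A + l
z(m) = -21 - 8*m (z(m) = 11 + (m + 4)*(-8) = 11 + (4 + m)*(-8) = 11 + (-32 - 8*m) = -21 - 8*m)
-z(sqrt(O(-16) + 54)) = -(-21 - 8*sqrt((-3 - 16) + 54)) = -(-21 - 8*sqrt(-19 + 54)) = -(-21 - 8*sqrt(35)) = 21 + 8*sqrt(35)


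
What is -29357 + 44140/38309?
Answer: -1124593173/38309 ≈ -29356.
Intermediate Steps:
-29357 + 44140/38309 = -1124593173/38309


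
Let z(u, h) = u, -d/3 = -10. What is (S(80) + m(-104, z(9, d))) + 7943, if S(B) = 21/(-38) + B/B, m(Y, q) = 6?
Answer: 302079/38 ≈ 7949.4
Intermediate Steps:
d = 30 (d = -3*(-10) = 30)
S(B) = 17/38 (S(B) = 21*(-1/38) + 1 = -21/38 + 1 = 17/38)
(S(80) + m(-104, z(9, d))) + 7943 = (17/38 + 6) + 7943 = 245/38 + 7943 = 302079/38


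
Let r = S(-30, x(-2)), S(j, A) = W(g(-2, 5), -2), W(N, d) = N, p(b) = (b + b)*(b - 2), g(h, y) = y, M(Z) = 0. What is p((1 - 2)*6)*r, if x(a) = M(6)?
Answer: 480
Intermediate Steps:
x(a) = 0
p(b) = 2*b*(-2 + b) (p(b) = (2*b)*(-2 + b) = 2*b*(-2 + b))
S(j, A) = 5
r = 5
p((1 - 2)*6)*r = (2*((1 - 2)*6)*(-2 + (1 - 2)*6))*5 = (2*(-1*6)*(-2 - 1*6))*5 = (2*(-6)*(-2 - 6))*5 = (2*(-6)*(-8))*5 = 96*5 = 480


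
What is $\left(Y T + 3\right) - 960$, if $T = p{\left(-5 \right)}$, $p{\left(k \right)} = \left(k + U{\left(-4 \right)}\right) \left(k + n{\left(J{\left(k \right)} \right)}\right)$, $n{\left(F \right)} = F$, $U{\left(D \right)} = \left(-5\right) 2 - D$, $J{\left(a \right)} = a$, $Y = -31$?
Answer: $-4367$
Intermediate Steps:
$U{\left(D \right)} = -10 - D$
$p{\left(k \right)} = 2 k \left(-6 + k\right)$ ($p{\left(k \right)} = \left(k - 6\right) \left(k + k\right) = \left(k + \left(-10 + 4\right)\right) 2 k = \left(k - 6\right) 2 k = \left(-6 + k\right) 2 k = 2 k \left(-6 + k\right)$)
$T = 110$ ($T = 2 \left(-5\right) \left(-6 - 5\right) = 2 \left(-5\right) \left(-11\right) = 110$)
$\left(Y T + 3\right) - 960 = \left(\left(-31\right) 110 + 3\right) - 960 = \left(-3410 + 3\right) - 960 = -3407 - 960 = -4367$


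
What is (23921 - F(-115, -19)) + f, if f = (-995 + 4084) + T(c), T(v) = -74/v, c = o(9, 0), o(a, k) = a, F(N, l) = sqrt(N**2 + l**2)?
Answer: 243016/9 - sqrt(13586) ≈ 26885.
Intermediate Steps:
c = 9
f = 27727/9 (f = (-995 + 4084) - 74/9 = 3089 - 74*1/9 = 3089 - 74/9 = 27727/9 ≈ 3080.8)
(23921 - F(-115, -19)) + f = (23921 - sqrt((-115)**2 + (-19)**2)) + 27727/9 = (23921 - sqrt(13225 + 361)) + 27727/9 = (23921 - sqrt(13586)) + 27727/9 = 243016/9 - sqrt(13586)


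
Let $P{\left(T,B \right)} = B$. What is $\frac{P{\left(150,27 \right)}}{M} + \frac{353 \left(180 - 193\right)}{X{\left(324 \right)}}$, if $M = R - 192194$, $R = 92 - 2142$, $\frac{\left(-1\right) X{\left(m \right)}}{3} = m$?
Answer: $\frac{18569989}{3933441} \approx 4.7211$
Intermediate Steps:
$X{\left(m \right)} = - 3 m$
$R = -2050$ ($R = 92 - 2142 = -2050$)
$M = -194244$ ($M = -2050 - 192194 = -194244$)
$\frac{P{\left(150,27 \right)}}{M} + \frac{353 \left(180 - 193\right)}{X{\left(324 \right)}} = \frac{27}{-194244} + \frac{353 \left(180 - 193\right)}{\left(-3\right) 324} = 27 \left(- \frac{1}{194244}\right) + \frac{353 \left(-13\right)}{-972} = - \frac{9}{64748} - - \frac{4589}{972} = - \frac{9}{64748} + \frac{4589}{972} = \frac{18569989}{3933441}$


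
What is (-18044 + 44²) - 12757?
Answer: -28865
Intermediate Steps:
(-18044 + 44²) - 12757 = (-18044 + 1936) - 12757 = -16108 - 12757 = -28865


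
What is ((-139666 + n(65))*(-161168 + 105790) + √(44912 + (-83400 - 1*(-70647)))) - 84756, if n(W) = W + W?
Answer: 7727139852 + √32159 ≈ 7.7271e+9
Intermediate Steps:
n(W) = 2*W
((-139666 + n(65))*(-161168 + 105790) + √(44912 + (-83400 - 1*(-70647)))) - 84756 = ((-139666 + 2*65)*(-161168 + 105790) + √(44912 + (-83400 - 1*(-70647)))) - 84756 = ((-139666 + 130)*(-55378) + √(44912 + (-83400 + 70647))) - 84756 = (-139536*(-55378) + √(44912 - 12753)) - 84756 = (7727224608 + √32159) - 84756 = 7727139852 + √32159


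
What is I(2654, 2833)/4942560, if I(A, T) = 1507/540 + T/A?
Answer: 394957/505962806400 ≈ 7.8060e-7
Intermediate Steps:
I(A, T) = 1507/540 + T/A (I(A, T) = 1507*(1/540) + T/A = 1507/540 + T/A)
I(2654, 2833)/4942560 = (1507/540 + 2833/2654)/4942560 = (1507/540 + 2833*(1/2654))*(1/4942560) = (1507/540 + 2833/2654)*(1/4942560) = (2764699/716580)*(1/4942560) = 394957/505962806400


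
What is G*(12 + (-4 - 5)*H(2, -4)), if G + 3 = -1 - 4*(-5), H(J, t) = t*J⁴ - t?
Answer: 8832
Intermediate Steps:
H(J, t) = -t + t*J⁴
G = 16 (G = -3 + (-1 - 4*(-5)) = -3 + (-1 + 20) = -3 + 19 = 16)
G*(12 + (-4 - 5)*H(2, -4)) = 16*(12 + (-4 - 5)*(-4*(-1 + 2⁴))) = 16*(12 - (-36)*(-1 + 16)) = 16*(12 - (-36)*15) = 16*(12 - 9*(-60)) = 16*(12 + 540) = 16*552 = 8832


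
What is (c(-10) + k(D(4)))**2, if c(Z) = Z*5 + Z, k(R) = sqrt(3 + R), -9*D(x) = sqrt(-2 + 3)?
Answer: (180 - sqrt(26))**2/9 ≈ 3398.9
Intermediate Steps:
D(x) = -1/9 (D(x) = -sqrt(-2 + 3)/9 = -sqrt(1)/9 = -1/9*1 = -1/9)
c(Z) = 6*Z (c(Z) = 5*Z + Z = 6*Z)
(c(-10) + k(D(4)))**2 = (6*(-10) + sqrt(3 - 1/9))**2 = (-60 + sqrt(26/9))**2 = (-60 + sqrt(26)/3)**2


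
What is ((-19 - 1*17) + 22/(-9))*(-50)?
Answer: 17300/9 ≈ 1922.2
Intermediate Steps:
((-19 - 1*17) + 22/(-9))*(-50) = ((-19 - 17) + 22*(-⅑))*(-50) = (-36 - 22/9)*(-50) = -346/9*(-50) = 17300/9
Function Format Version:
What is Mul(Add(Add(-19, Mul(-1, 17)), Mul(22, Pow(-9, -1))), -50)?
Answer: Rational(17300, 9) ≈ 1922.2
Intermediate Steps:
Mul(Add(Add(-19, Mul(-1, 17)), Mul(22, Pow(-9, -1))), -50) = Mul(Add(Add(-19, -17), Mul(22, Rational(-1, 9))), -50) = Mul(Add(-36, Rational(-22, 9)), -50) = Mul(Rational(-346, 9), -50) = Rational(17300, 9)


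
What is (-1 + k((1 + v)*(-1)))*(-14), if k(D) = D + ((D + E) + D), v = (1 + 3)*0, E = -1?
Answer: 70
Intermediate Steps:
v = 0 (v = 4*0 = 0)
k(D) = -1 + 3*D (k(D) = D + ((D - 1) + D) = D + ((-1 + D) + D) = D + (-1 + 2*D) = -1 + 3*D)
(-1 + k((1 + v)*(-1)))*(-14) = (-1 + (-1 + 3*((1 + 0)*(-1))))*(-14) = (-1 + (-1 + 3*(1*(-1))))*(-14) = (-1 + (-1 + 3*(-1)))*(-14) = (-1 + (-1 - 3))*(-14) = (-1 - 4)*(-14) = -5*(-14) = 70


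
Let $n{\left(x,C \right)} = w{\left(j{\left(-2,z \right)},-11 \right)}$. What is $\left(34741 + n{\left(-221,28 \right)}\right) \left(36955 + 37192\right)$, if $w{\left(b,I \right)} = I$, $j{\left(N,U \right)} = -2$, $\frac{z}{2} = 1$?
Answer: $2575125310$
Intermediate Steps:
$z = 2$ ($z = 2 \cdot 1 = 2$)
$n{\left(x,C \right)} = -11$
$\left(34741 + n{\left(-221,28 \right)}\right) \left(36955 + 37192\right) = \left(34741 - 11\right) \left(36955 + 37192\right) = 34730 \cdot 74147 = 2575125310$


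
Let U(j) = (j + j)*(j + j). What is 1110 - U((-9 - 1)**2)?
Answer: -38890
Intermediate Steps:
U(j) = 4*j**2 (U(j) = (2*j)*(2*j) = 4*j**2)
1110 - U((-9 - 1)**2) = 1110 - 4*((-9 - 1)**2)**2 = 1110 - 4*((-10)**2)**2 = 1110 - 4*100**2 = 1110 - 4*10000 = 1110 - 1*40000 = 1110 - 40000 = -38890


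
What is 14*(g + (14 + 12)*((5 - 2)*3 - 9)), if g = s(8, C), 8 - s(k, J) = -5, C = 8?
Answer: 182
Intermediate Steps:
s(k, J) = 13 (s(k, J) = 8 - 1*(-5) = 8 + 5 = 13)
g = 13
14*(g + (14 + 12)*((5 - 2)*3 - 9)) = 14*(13 + (14 + 12)*((5 - 2)*3 - 9)) = 14*(13 + 26*(3*3 - 9)) = 14*(13 + 26*(9 - 9)) = 14*(13 + 26*0) = 14*(13 + 0) = 14*13 = 182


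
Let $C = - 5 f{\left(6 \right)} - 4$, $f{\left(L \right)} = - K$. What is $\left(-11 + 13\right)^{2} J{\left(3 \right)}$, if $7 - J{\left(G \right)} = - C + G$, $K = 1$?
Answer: $20$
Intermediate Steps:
$f{\left(L \right)} = -1$ ($f{\left(L \right)} = \left(-1\right) 1 = -1$)
$C = 1$ ($C = \left(-5\right) \left(-1\right) - 4 = 5 - 4 = 1$)
$J{\left(G \right)} = 8 - G$ ($J{\left(G \right)} = 7 - \left(\left(-1\right) 1 + G\right) = 7 - \left(-1 + G\right) = 8 - G$)
$\left(-11 + 13\right)^{2} J{\left(3 \right)} = \left(-11 + 13\right)^{2} \left(8 - 3\right) = 2^{2} \left(8 - 3\right) = 4 \cdot 5 = 20$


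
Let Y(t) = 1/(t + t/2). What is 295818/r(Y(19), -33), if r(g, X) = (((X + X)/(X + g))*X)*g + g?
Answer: -15841497627/122267 ≈ -1.2956e+5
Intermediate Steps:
Y(t) = 2/(3*t) (Y(t) = 1/(t + t*(½)) = 1/(t + t/2) = 1/(3*t/2) = 2/(3*t))
r(g, X) = g + 2*g*X²/(X + g) (r(g, X) = (((2*X)/(X + g))*X)*g + g = ((2*X/(X + g))*X)*g + g = (2*X²/(X + g))*g + g = 2*g*X²/(X + g) + g = g + 2*g*X²/(X + g))
295818/r(Y(19), -33) = 295818/((((⅔)/19)*(-33 + (⅔)/19 + 2*(-33)²)/(-33 + (⅔)/19))) = 295818/((((⅔)*(1/19))*(-33 + (⅔)*(1/19) + 2*1089)/(-33 + (⅔)*(1/19)))) = 295818/((2*(-33 + 2/57 + 2178)/(57*(-33 + 2/57)))) = 295818/(((2/57)*(122267/57)/(-1879/57))) = 295818/(((2/57)*(-57/1879)*(122267/57))) = 295818/(-244534/107103) = 295818*(-107103/244534) = -15841497627/122267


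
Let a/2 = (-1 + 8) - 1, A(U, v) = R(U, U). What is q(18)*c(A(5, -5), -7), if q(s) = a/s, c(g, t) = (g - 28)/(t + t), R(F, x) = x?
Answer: 23/21 ≈ 1.0952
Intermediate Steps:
A(U, v) = U
a = 12 (a = 2*((-1 + 8) - 1) = 2*(7 - 1) = 2*6 = 12)
c(g, t) = (-28 + g)/(2*t) (c(g, t) = (-28 + g)/((2*t)) = (-28 + g)*(1/(2*t)) = (-28 + g)/(2*t))
q(s) = 12/s
q(18)*c(A(5, -5), -7) = (12/18)*((1/2)*(-28 + 5)/(-7)) = (12*(1/18))*((1/2)*(-1/7)*(-23)) = (2/3)*(23/14) = 23/21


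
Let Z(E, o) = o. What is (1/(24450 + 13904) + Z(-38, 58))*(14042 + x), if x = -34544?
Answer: -22803687783/19177 ≈ -1.1891e+6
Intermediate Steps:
(1/(24450 + 13904) + Z(-38, 58))*(14042 + x) = (1/(24450 + 13904) + 58)*(14042 - 34544) = (1/38354 + 58)*(-20502) = (2224533/38354)*(-20502) = -22803687783/19177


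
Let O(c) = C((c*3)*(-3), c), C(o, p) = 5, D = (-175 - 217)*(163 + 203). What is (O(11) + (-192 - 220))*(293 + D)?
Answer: 58273853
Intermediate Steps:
D = -143472 (D = -392*366 = -143472)
O(c) = 5
(O(11) + (-192 - 220))*(293 + D) = (5 + (-192 - 220))*(293 - 143472) = (5 - 412)*(-143179) = -407*(-143179) = 58273853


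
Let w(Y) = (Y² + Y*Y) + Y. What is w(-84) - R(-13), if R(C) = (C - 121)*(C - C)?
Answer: 14028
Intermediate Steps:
w(Y) = Y + 2*Y² (w(Y) = (Y² + Y²) + Y = 2*Y² + Y = Y + 2*Y²)
R(C) = 0 (R(C) = (-121 + C)*0 = 0)
w(-84) - R(-13) = -84*(1 + 2*(-84)) - 1*0 = -84*(1 - 168) + 0 = -84*(-167) + 0 = 14028 + 0 = 14028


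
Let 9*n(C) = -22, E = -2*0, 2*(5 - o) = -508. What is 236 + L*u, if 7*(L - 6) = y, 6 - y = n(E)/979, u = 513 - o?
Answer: 11089552/5607 ≈ 1977.8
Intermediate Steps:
o = 259 (o = 5 - ½*(-508) = 5 + 254 = 259)
E = 0
n(C) = -22/9 (n(C) = (⅑)*(-22) = -22/9)
u = 254 (u = 513 - 1*259 = 513 - 259 = 254)
y = 4808/801 (y = 6 - (-22)/(9*979) = 6 - 1*(-2/801) = 6 + 2/801 = 4808/801 ≈ 6.0025)
L = 38450/5607 (L = 6 + (⅐)*(4808/801) = 6 + 4808/5607 = 38450/5607 ≈ 6.8575)
236 + L*u = 236 + (38450/5607)*254 = 236 + 9766300/5607 = 11089552/5607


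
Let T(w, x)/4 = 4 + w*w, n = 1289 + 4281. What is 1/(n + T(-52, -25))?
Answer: 1/16402 ≈ 6.0968e-5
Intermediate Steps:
n = 5570
T(w, x) = 16 + 4*w**2 (T(w, x) = 4*(4 + w*w) = 4*(4 + w**2) = 16 + 4*w**2)
1/(n + T(-52, -25)) = 1/(5570 + (16 + 4*(-52)**2)) = 1/(5570 + (16 + 4*2704)) = 1/(5570 + (16 + 10816)) = 1/(5570 + 10832) = 1/16402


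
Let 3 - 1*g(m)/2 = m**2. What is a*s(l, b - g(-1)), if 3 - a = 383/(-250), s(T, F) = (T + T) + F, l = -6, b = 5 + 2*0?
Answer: -12463/250 ≈ -49.852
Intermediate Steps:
b = 5 (b = 5 + 0 = 5)
g(m) = 6 - 2*m**2
s(T, F) = F + 2*T (s(T, F) = 2*T + F = F + 2*T)
a = 1133/250 (a = 3 - 383/(-250) = 3 - 383*(-1)/250 = 3 - 1*(-383/250) = 3 + 383/250 = 1133/250 ≈ 4.5320)
a*s(l, b - g(-1)) = 1133*((5 - (6 - 2*(-1)**2)) + 2*(-6))/250 = 1133*((5 - (6 - 2*1)) - 12)/250 = 1133*((5 - (6 - 2)) - 12)/250 = 1133*((5 - 1*4) - 12)/250 = 1133*((5 - 4) - 12)/250 = 1133*(1 - 12)/250 = (1133/250)*(-11) = -12463/250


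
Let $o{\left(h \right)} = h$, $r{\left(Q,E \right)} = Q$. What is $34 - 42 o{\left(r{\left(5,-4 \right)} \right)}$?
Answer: $-176$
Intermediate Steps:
$34 - 42 o{\left(r{\left(5,-4 \right)} \right)} = 34 - 210 = -176$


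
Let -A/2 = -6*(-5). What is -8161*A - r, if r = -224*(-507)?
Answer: 376092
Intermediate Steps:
r = 113568
A = -60 (A = -(-12)*(-5) = -2*30 = -60)
-8161*A - r = -8161*(-60) - 1*113568 = 489660 - 113568 = 376092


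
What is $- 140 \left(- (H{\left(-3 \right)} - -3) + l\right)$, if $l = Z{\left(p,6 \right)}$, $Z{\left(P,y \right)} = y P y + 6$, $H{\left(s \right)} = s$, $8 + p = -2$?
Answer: $49560$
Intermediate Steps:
$p = -10$ ($p = -8 - 2 = -10$)
$Z{\left(P,y \right)} = 6 + P y^{2}$ ($Z{\left(P,y \right)} = P y y + 6 = P y^{2} + 6 = 6 + P y^{2}$)
$l = -354$ ($l = 6 - 10 \cdot 6^{2} = 6 - 360 = -354$)
$- 140 \left(- (H{\left(-3 \right)} - -3) + l\right) = - 140 \left(- (-3 - -3) - 354\right) = - 140 \left(- (-3 + 3) - 354\right) = - 140 \left(\left(-1\right) 0 - 354\right) = - 140 \left(0 - 354\right) = \left(-140\right) \left(-354\right) = 49560$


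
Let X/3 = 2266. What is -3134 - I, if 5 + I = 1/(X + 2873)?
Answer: -30260560/9671 ≈ -3129.0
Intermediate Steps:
X = 6798 (X = 3*2266 = 6798)
I = -48354/9671 (I = -5 + 1/(6798 + 2873) = -5 + 1/9671 = -48354/9671 ≈ -4.9999)
-3134 - I = -3134 - 1*(-48354/9671) = -3134 + 48354/9671 = -30260560/9671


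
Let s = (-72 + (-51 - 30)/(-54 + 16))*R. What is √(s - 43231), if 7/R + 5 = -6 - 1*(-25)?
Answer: I*√62476009/38 ≈ 208.0*I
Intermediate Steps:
R = ½ (R = 7/(-5 + (-6 - 1*(-25))) = 7/(-5 + (-6 + 25)) = 7/(-5 + 19) = 7/14 = 7*(1/14) = ½ ≈ 0.50000)
s = -2655/76 (s = (-72 + (-51 - 30)/(-54 + 16))*(½) = (-72 - 81/(-38))*(½) = (-72 - 81*(-1/38))*(½) = (-72 + 81/38)*(½) = -2655/38*½ = -2655/76 ≈ -34.934)
√(s - 43231) = √(-2655/76 - 43231) = √(-3288211/76) = I*√62476009/38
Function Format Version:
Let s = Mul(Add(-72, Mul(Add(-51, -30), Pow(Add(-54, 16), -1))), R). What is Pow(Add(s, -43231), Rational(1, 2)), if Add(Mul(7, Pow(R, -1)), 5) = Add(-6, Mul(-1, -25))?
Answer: Mul(Rational(1, 38), I, Pow(62476009, Rational(1, 2))) ≈ Mul(208.00, I)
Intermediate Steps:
R = Rational(1, 2) (R = Mul(7, Pow(Add(-5, Add(-6, Mul(-1, -25))), -1)) = Mul(7, Pow(Add(-5, Add(-6, 25)), -1)) = Mul(7, Pow(Add(-5, 19), -1)) = Mul(7, Pow(14, -1)) = Mul(7, Rational(1, 14)) = Rational(1, 2) ≈ 0.50000)
s = Rational(-2655, 76) (s = Mul(Add(-72, Mul(Add(-51, -30), Pow(Add(-54, 16), -1))), Rational(1, 2)) = Mul(Add(-72, Mul(-81, Pow(-38, -1))), Rational(1, 2)) = Mul(Add(-72, Mul(-81, Rational(-1, 38))), Rational(1, 2)) = Mul(Add(-72, Rational(81, 38)), Rational(1, 2)) = Mul(Rational(-2655, 38), Rational(1, 2)) = Rational(-2655, 76) ≈ -34.934)
Pow(Add(s, -43231), Rational(1, 2)) = Pow(Add(Rational(-2655, 76), -43231), Rational(1, 2)) = Pow(Rational(-3288211, 76), Rational(1, 2)) = Mul(Rational(1, 38), I, Pow(62476009, Rational(1, 2)))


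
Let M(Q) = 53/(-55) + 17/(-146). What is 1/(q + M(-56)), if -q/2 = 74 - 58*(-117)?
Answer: -8030/110180273 ≈ -7.2881e-5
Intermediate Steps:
M(Q) = -8673/8030 (M(Q) = 53*(-1/55) + 17*(-1/146) = -53/55 - 17/146 = -8673/8030)
q = -13720 (q = -2*(74 - 58*(-117)) = -2*(74 + 6786) = -2*6860 = -13720)
1/(q + M(-56)) = 1/(-13720 - 8673/8030) = 1/(-110180273/8030) = -8030/110180273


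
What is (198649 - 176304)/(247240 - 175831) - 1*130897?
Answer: -9347201528/71409 ≈ -1.3090e+5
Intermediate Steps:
(198649 - 176304)/(247240 - 175831) - 1*130897 = 22345/71409 - 130897 = -9347201528/71409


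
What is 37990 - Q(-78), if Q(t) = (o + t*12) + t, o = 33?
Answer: 38971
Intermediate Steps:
Q(t) = 33 + 13*t (Q(t) = (33 + t*12) + t = (33 + 12*t) + t = 33 + 13*t)
37990 - Q(-78) = 37990 - (33 + 13*(-78)) = 37990 - (33 - 1014) = 37990 - 1*(-981) = 37990 + 981 = 38971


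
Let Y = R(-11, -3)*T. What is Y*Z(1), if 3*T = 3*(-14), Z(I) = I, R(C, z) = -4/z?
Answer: -56/3 ≈ -18.667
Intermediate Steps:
T = -14 (T = (3*(-14))/3 = (⅓)*(-42) = -14)
Y = -56/3 (Y = -4/(-3)*(-14) = -4*(-⅓)*(-14) = (4/3)*(-14) = -56/3 ≈ -18.667)
Y*Z(1) = -56/3*1 = -56/3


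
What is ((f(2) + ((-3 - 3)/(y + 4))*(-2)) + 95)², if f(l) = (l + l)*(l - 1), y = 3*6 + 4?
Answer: 1671849/169 ≈ 9892.6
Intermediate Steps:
y = 22 (y = 18 + 4 = 22)
f(l) = 2*l*(-1 + l) (f(l) = (2*l)*(-1 + l) = 2*l*(-1 + l))
((f(2) + ((-3 - 3)/(y + 4))*(-2)) + 95)² = ((2*2*(-1 + 2) + ((-3 - 3)/(22 + 4))*(-2)) + 95)² = ((2*2*1 - 6/26*(-2)) + 95)² = ((4 - 6*1/26*(-2)) + 95)² = ((4 - 3/13*(-2)) + 95)² = ((4 + 6/13) + 95)² = (58/13 + 95)² = (1293/13)² = 1671849/169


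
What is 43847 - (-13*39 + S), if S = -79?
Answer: 44433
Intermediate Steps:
43847 - (-13*39 + S) = 43847 - (-13*39 - 79) = 43847 - (-507 - 79) = 43847 - 1*(-586) = 43847 + 586 = 44433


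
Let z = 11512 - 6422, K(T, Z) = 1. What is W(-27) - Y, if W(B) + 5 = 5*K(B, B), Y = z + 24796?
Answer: -29886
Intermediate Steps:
z = 5090
Y = 29886 (Y = 5090 + 24796 = 29886)
W(B) = 0 (W(B) = -5 + 5*1 = -5 + 5 = 0)
W(-27) - Y = 0 - 1*29886 = 0 - 29886 = -29886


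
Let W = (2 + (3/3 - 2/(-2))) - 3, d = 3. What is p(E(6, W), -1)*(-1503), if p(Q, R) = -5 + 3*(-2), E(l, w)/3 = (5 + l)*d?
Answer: 16533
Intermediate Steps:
W = 1 (W = (2 + (3*(⅓) - 2*(-½))) - 3 = (2 + (1 + 1)) - 3 = (2 + 2) - 3 = 4 - 3 = 1)
E(l, w) = 45 + 9*l (E(l, w) = 3*((5 + l)*3) = 3*(15 + 3*l) = 45 + 9*l)
p(Q, R) = -11 (p(Q, R) = -5 - 6 = -11)
p(E(6, W), -1)*(-1503) = -11*(-1503) = 16533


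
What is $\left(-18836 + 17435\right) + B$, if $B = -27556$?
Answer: $-28957$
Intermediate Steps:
$\left(-18836 + 17435\right) + B = \left(-18836 + 17435\right) - 27556 = -1401 - 27556 = -28957$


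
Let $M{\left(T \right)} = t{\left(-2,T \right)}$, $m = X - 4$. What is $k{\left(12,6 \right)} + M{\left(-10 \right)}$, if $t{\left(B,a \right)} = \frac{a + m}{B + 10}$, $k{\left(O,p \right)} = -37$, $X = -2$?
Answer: $-39$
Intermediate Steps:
$m = -6$ ($m = -2 - 4 = -6$)
$t{\left(B,a \right)} = \frac{-6 + a}{10 + B}$ ($t{\left(B,a \right)} = \frac{a - 6}{B + 10} = \frac{-6 + a}{10 + B}$)
$M{\left(T \right)} = - \frac{3}{4} + \frac{T}{8}$ ($M{\left(T \right)} = \frac{-6 + T}{10 - 2} = \frac{-6 + T}{8} = - \frac{3}{4} + \frac{T}{8}$)
$k{\left(12,6 \right)} + M{\left(-10 \right)} = -37 + \left(- \frac{3}{4} + \frac{1}{8} \left(-10\right)\right) = -37 - 2 = -39$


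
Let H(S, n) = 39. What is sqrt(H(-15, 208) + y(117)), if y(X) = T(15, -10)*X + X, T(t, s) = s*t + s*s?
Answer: I*sqrt(5694) ≈ 75.459*I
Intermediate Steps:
T(t, s) = s**2 + s*t (T(t, s) = s*t + s**2 = s**2 + s*t)
y(X) = -49*X (y(X) = (-10*(-10 + 15))*X + X = (-10*5)*X + X = -50*X + X = -49*X)
sqrt(H(-15, 208) + y(117)) = sqrt(39 - 49*117) = sqrt(39 - 5733) = sqrt(-5694) = I*sqrt(5694)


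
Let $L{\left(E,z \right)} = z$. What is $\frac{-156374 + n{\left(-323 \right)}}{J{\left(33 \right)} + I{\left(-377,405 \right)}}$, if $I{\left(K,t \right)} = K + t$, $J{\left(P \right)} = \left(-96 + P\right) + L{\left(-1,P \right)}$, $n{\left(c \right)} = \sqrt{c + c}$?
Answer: $78187 - \frac{i \sqrt{646}}{2} \approx 78187.0 - 12.708 i$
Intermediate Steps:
$n{\left(c \right)} = \sqrt{2} \sqrt{c}$ ($n{\left(c \right)} = \sqrt{2 c} = \sqrt{2} \sqrt{c}$)
$J{\left(P \right)} = -96 + 2 P$ ($J{\left(P \right)} = \left(-96 + P\right) + P = -96 + 2 P$)
$\frac{-156374 + n{\left(-323 \right)}}{J{\left(33 \right)} + I{\left(-377,405 \right)}} = \frac{-156374 + \sqrt{2} \sqrt{-323}}{\left(-96 + 2 \cdot 33\right) + \left(-377 + 405\right)} = \frac{-156374 + \sqrt{2} i \sqrt{323}}{\left(-96 + 66\right) + 28} = \frac{-156374 + i \sqrt{646}}{-30 + 28} = \frac{-156374 + i \sqrt{646}}{-2} = \left(-156374 + i \sqrt{646}\right) \left(- \frac{1}{2}\right) = 78187 - \frac{i \sqrt{646}}{2}$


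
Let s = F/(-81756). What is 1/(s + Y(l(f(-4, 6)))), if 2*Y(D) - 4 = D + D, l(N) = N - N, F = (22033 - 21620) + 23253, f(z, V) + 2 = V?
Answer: 40878/69923 ≈ 0.58461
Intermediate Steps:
f(z, V) = -2 + V
F = 23666 (F = 413 + 23253 = 23666)
l(N) = 0
Y(D) = 2 + D (Y(D) = 2 + (D + D)/2 = 2 + (2*D)/2 = 2 + D)
s = -11833/40878 (s = 23666/(-81756) = 23666*(-1/81756) = -11833/40878 ≈ -0.28947)
1/(s + Y(l(f(-4, 6)))) = 1/(-11833/40878 + (2 + 0)) = 1/(-11833/40878 + 2) = 1/(69923/40878) = 40878/69923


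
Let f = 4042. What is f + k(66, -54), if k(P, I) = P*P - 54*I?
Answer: 11314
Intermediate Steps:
k(P, I) = P² - 54*I
f + k(66, -54) = 4042 + (66² - 54*(-54)) = 4042 + (4356 + 2916) = 4042 + 7272 = 11314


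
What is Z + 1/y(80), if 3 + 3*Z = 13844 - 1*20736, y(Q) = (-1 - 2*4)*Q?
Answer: -1654801/720 ≈ -2298.3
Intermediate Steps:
y(Q) = -9*Q (y(Q) = (-1 - 8)*Q = -9*Q)
Z = -6895/3 (Z = -1 + (13844 - 1*20736)/3 = -1 + (13844 - 20736)/3 = -1 + (⅓)*(-6892) = -1 - 6892/3 = -6895/3 ≈ -2298.3)
Z + 1/y(80) = -6895/3 + 1/(-9*80) = -6895/3 + 1/(-720) = -6895/3 - 1/720 = -1654801/720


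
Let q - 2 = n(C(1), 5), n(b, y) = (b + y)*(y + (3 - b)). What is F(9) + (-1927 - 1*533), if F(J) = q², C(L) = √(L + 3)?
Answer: -524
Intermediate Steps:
C(L) = √(3 + L)
n(b, y) = (b + y)*(3 + y - b)
q = 44 (q = 2 + (5² - (√(3 + 1))² + 3*√(3 + 1) + 3*5) = 2 + (25 - (√4)² + 3*√4 + 15) = 2 + (25 - 1*2² + 3*2 + 15) = 2 + (25 - 1*4 + 6 + 15) = 2 + (25 - 4 + 6 + 15) = 2 + 42 = 44)
F(J) = 1936 (F(J) = 44² = 1936)
F(9) + (-1927 - 1*533) = 1936 + (-1927 - 1*533) = 1936 + (-1927 - 533) = 1936 - 2460 = -524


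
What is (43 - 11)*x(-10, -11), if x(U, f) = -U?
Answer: 320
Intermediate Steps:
(43 - 11)*x(-10, -11) = (43 - 11)*(-1*(-10)) = 32*10 = 320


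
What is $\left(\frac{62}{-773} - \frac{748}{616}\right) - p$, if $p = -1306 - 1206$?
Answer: $\frac{27170855}{10822} \approx 2510.7$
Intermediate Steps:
$p = -2512$ ($p = -1306 - 1206 = -2512$)
$\left(\frac{62}{-773} - \frac{748}{616}\right) - p = \left(\frac{62}{-773} - \frac{748}{616}\right) - -2512 = \left(62 \left(- \frac{1}{773}\right) - \frac{17}{14}\right) + 2512 = \left(- \frac{62}{773} - \frac{17}{14}\right) + 2512 = - \frac{14009}{10822} + 2512 = \frac{27170855}{10822}$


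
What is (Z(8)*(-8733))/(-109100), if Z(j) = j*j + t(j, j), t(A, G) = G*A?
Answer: 279456/27275 ≈ 10.246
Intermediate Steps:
t(A, G) = A*G
Z(j) = 2*j² (Z(j) = j*j + j*j = j² + j² = 2*j²)
(Z(8)*(-8733))/(-109100) = ((2*8²)*(-8733))/(-109100) = ((2*64)*(-8733))*(-1/109100) = (128*(-8733))*(-1/109100) = -1117824*(-1/109100) = 279456/27275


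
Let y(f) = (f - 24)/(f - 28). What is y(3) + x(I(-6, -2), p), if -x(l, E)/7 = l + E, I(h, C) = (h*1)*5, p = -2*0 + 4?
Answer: 4571/25 ≈ 182.84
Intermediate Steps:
p = 4 (p = 0 + 4 = 4)
I(h, C) = 5*h (I(h, C) = h*5 = 5*h)
y(f) = (-24 + f)/(-28 + f)
x(l, E) = -7*E - 7*l (x(l, E) = -7*(l + E) = -7*(E + l) = -7*E - 7*l)
y(3) + x(I(-6, -2), p) = (-24 + 3)/(-28 + 3) + (-7*4 - 35*(-6)) = -21/(-25) + (-28 - 7*(-30)) = -1/25*(-21) + (-28 + 210) = 21/25 + 182 = 4571/25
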